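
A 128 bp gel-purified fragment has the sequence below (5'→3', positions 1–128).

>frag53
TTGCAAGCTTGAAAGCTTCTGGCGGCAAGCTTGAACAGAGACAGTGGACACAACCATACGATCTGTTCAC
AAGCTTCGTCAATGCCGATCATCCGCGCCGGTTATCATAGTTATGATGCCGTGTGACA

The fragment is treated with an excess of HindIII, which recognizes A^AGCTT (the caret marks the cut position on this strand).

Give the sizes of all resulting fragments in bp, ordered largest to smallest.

HindIII sites (AAGCTT) start at positions 5, 13, 27, 71.
HindIII cuts after the first base of each site, so after positions 5, 13, 27, 71.
Linear molecule, 4 cuts → 5 fragments:
  1–5 → 5 bp
  6–13 → 8 bp
  14–27 → 14 bp
  28–71 → 44 bp
  72–128 → 57 bp
Sorted largest to smallest: 57, 44, 14, 8, 5 bp.

57, 44, 14, 8, 5 bp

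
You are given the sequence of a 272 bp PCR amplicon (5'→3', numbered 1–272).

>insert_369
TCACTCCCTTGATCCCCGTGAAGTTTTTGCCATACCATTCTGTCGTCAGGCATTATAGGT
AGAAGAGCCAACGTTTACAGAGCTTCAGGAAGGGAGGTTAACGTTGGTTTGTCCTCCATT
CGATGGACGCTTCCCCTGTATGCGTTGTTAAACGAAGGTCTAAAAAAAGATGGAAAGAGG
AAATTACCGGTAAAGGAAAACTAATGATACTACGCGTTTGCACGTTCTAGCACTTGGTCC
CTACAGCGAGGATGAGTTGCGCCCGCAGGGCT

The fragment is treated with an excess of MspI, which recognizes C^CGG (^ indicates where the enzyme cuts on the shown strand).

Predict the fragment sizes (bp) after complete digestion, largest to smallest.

The MspI site (CCGG) starts at position 187.
MspI cuts after the first base of each site, so after position 187.
Linear molecule, 1 cut → 2 fragments:
  1–187 → 187 bp
  188–272 → 85 bp
Sorted largest to smallest: 187, 85 bp.

187, 85 bp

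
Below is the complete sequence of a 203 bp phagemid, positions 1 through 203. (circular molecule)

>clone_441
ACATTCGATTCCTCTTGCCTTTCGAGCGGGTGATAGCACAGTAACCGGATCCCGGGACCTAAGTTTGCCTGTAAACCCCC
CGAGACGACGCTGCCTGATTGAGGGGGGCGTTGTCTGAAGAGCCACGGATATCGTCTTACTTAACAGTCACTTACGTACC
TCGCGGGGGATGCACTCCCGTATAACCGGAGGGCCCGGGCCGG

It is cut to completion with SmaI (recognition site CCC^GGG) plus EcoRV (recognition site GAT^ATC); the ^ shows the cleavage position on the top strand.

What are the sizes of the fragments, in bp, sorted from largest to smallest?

77, 66, 60 bp

SmaI sites (CCCGGG) start at positions 51, 194.
SmaI cuts after base 3 of each site, so after positions 53, 196.
The EcoRV site (GATATC) starts at position 128.
EcoRV cuts after base 3 of each site, so after position 130.
Combined cut positions: 53, 130, 196.
Circular molecule, 3 cuts → 3 fragments:
  54–130 → 77 bp
  131–196 → 66 bp
  197–203 then 1–53 → 7 + 53 = 60 bp
Sorted largest to smallest: 77, 66, 60 bp.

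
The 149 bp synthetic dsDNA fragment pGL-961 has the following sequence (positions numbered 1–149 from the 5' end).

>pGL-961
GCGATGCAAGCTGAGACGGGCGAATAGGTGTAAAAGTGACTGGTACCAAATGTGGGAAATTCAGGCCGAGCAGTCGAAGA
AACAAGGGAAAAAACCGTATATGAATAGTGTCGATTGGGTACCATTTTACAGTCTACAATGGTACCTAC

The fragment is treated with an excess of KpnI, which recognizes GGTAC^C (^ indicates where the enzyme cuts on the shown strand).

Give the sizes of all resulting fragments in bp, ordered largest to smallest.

KpnI sites (GGTACC) start at positions 42, 118, 141.
KpnI cuts after base 5 of each site (before the last base), so after positions 46, 122, 145.
Linear molecule, 3 cuts → 4 fragments:
  1–46 → 46 bp
  47–122 → 76 bp
  123–145 → 23 bp
  146–149 → 4 bp
Sorted largest to smallest: 76, 46, 23, 4 bp.

76, 46, 23, 4 bp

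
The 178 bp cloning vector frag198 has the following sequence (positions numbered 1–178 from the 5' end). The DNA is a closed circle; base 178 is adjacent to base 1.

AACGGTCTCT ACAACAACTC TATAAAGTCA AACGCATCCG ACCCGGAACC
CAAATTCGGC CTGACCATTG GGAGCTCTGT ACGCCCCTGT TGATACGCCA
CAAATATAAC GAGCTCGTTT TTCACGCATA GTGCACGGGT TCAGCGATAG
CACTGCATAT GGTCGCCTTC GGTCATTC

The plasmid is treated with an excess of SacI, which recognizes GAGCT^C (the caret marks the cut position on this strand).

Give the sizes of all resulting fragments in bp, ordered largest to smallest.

SacI sites (GAGCTC) start at positions 72, 111.
SacI cuts after base 5 of each site (before the last base), so after positions 76, 115.
Circular molecule, 2 cuts → 2 fragments:
  77–115 → 39 bp
  116–178 then 1–76 → 63 + 76 = 139 bp
Sorted largest to smallest: 139, 39 bp.

139, 39 bp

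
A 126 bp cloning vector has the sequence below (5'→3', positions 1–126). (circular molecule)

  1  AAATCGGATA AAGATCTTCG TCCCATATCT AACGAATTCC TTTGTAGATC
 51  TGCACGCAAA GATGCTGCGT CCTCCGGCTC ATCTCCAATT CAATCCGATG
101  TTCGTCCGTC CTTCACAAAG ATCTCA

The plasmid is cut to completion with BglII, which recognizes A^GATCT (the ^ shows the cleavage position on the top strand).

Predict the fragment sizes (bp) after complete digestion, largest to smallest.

73, 34, 19 bp

BglII sites (AGATCT) start at positions 12, 46, 119.
BglII cuts after the first base of each site, so after positions 12, 46, 119.
Circular molecule, 3 cuts → 3 fragments:
  13–46 → 34 bp
  47–119 → 73 bp
  120–126 then 1–12 → 7 + 12 = 19 bp
Sorted largest to smallest: 73, 34, 19 bp.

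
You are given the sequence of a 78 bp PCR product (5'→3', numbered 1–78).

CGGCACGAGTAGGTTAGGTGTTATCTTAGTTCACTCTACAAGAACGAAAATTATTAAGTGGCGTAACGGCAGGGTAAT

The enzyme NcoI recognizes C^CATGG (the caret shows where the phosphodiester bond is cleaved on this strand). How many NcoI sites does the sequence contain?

0

No occurrence of CCATGG is present in the sequence.
NcoI does not cut: 0 sites.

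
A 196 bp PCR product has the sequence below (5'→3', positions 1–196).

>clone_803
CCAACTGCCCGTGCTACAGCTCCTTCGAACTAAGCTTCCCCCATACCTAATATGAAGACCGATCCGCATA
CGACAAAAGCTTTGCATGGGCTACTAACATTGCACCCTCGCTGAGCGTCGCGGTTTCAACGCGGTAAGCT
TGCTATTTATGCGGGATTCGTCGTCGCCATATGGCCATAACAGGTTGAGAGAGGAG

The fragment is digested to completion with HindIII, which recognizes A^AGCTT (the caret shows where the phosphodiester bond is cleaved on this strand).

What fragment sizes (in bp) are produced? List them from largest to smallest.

HindIII sites (AAGCTT) start at positions 32, 77, 136.
HindIII cuts after the first base of each site, so after positions 32, 77, 136.
Linear molecule, 3 cuts → 4 fragments:
  1–32 → 32 bp
  33–77 → 45 bp
  78–136 → 59 bp
  137–196 → 60 bp
Sorted largest to smallest: 60, 59, 45, 32 bp.

60, 59, 45, 32 bp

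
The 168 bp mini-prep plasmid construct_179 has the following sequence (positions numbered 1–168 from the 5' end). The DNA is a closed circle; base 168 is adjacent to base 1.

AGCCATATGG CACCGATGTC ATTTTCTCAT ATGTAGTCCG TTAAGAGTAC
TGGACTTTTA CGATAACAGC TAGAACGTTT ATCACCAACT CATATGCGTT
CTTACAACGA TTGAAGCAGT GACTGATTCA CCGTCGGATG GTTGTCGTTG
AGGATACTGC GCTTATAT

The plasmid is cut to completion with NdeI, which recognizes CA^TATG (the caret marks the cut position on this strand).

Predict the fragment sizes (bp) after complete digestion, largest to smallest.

NdeI sites (CATATG) start at positions 4, 28, 91.
NdeI cuts after base 2 of each site, so after positions 5, 29, 92.
Circular molecule, 3 cuts → 3 fragments:
  6–29 → 24 bp
  30–92 → 63 bp
  93–168 then 1–5 → 76 + 5 = 81 bp
Sorted largest to smallest: 81, 63, 24 bp.

81, 63, 24 bp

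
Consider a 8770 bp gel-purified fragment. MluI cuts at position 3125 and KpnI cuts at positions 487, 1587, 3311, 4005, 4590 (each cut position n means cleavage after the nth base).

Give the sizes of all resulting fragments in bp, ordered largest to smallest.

Combined cut positions (sorted): 487, 1587, 3125, 3311, 4005, 4590.
Linear molecule, 6 cuts → 7 fragments:
  487 − 0 = 487 bp
  1587 − 487 = 1100 bp
  3125 − 1587 = 1538 bp
  3311 − 3125 = 186 bp
  4005 − 3311 = 694 bp
  4590 − 4005 = 585 bp
  8770 − 4590 = 4180 bp
Sorted largest to smallest: 4180, 1538, 1100, 694, 585, 487, 186 bp.

4180, 1538, 1100, 694, 585, 487, 186 bp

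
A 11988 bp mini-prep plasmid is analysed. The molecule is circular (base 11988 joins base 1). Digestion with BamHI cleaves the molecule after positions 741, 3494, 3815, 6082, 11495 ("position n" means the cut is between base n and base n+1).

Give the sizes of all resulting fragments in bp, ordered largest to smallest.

Circular molecule, 5 cuts → 5 fragments:
  3494 − 741 = 2753 bp
  3815 − 3494 = 321 bp
  6082 − 3815 = 2267 bp
  11495 − 6082 = 5413 bp
  wrap: 11988 − 11495 + 741 = 1234 bp
Sorted largest to smallest: 5413, 2753, 2267, 1234, 321 bp.

5413, 2753, 2267, 1234, 321 bp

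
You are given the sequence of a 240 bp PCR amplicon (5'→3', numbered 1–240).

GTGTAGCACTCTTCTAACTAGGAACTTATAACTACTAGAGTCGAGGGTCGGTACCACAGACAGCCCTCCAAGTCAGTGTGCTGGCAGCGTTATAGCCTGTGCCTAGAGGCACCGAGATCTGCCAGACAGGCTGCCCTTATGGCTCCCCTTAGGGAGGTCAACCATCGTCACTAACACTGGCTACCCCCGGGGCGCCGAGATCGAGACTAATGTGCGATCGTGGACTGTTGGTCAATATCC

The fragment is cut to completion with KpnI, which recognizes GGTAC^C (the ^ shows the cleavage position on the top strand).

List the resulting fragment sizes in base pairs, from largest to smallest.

The KpnI site (GGTACC) starts at position 50.
KpnI cuts after base 5 of each site (before the last base), so after position 54.
Linear molecule, 1 cut → 2 fragments:
  1–54 → 54 bp
  55–240 → 186 bp
Sorted largest to smallest: 186, 54 bp.

186, 54 bp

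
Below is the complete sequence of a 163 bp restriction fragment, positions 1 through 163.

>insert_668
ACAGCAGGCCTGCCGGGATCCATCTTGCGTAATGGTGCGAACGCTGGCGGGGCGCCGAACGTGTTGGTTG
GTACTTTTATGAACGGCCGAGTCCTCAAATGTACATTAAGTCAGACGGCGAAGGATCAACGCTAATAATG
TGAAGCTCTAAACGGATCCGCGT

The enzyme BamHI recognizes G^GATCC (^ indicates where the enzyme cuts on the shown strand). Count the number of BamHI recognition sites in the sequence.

GGATCC occurs starting at positions 16, 154.
BamHI cuts at 2 sites.

2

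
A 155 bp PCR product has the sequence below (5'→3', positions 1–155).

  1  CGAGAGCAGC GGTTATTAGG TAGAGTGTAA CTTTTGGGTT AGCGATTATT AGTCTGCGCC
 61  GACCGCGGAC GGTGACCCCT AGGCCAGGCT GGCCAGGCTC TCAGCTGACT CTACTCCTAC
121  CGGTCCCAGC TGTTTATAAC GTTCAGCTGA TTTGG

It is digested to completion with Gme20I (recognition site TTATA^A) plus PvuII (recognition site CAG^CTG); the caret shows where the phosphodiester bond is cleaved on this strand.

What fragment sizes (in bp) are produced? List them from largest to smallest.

The Gme20I site (TTATAA) starts at position 134.
Gme20I cuts after base 5 of each site (before the last base), so after position 138.
PvuII sites (CAGCTG) start at positions 102, 127, 144.
PvuII cuts after base 3 of each site, so after positions 104, 129, 146.
Combined cut positions: 104, 129, 138, 146.
Linear molecule, 4 cuts → 5 fragments:
  1–104 → 104 bp
  105–129 → 25 bp
  130–138 → 9 bp
  139–146 → 8 bp
  147–155 → 9 bp
Sorted largest to smallest: 104, 25, 9, 9, 8 bp.

104, 25, 9, 9, 8 bp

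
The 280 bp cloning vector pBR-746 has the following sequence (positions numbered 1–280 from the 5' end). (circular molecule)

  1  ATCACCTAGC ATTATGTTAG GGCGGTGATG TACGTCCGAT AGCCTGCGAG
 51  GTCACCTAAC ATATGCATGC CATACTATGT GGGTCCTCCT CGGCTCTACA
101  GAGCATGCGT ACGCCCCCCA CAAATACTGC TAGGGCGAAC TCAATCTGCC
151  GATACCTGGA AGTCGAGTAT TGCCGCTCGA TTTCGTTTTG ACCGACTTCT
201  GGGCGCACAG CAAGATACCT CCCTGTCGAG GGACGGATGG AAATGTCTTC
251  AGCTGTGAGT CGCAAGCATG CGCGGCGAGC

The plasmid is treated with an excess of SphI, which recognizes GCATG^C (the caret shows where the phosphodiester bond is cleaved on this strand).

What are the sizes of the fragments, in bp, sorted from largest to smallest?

SphI sites (GCATGC) start at positions 65, 103, 266.
SphI cuts after base 5 of each site (before the last base), so after positions 69, 107, 270.
Circular molecule, 3 cuts → 3 fragments:
  70–107 → 38 bp
  108–270 → 163 bp
  271–280 then 1–69 → 10 + 69 = 79 bp
Sorted largest to smallest: 163, 79, 38 bp.

163, 79, 38 bp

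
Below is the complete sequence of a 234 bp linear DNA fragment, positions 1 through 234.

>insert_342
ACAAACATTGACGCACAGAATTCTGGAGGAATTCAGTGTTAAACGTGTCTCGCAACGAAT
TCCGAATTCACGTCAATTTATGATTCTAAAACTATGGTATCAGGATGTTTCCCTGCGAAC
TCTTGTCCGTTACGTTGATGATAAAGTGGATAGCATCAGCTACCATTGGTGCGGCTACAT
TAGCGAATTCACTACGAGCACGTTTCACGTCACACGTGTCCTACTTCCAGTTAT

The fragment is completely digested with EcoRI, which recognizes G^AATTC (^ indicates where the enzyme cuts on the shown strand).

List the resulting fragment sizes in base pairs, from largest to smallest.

121, 49, 28, 18, 11, 7 bp

EcoRI sites (GAATTC) start at positions 18, 29, 57, 64, 185.
EcoRI cuts after the first base of each site, so after positions 18, 29, 57, 64, 185.
Linear molecule, 5 cuts → 6 fragments:
  1–18 → 18 bp
  19–29 → 11 bp
  30–57 → 28 bp
  58–64 → 7 bp
  65–185 → 121 bp
  186–234 → 49 bp
Sorted largest to smallest: 121, 49, 28, 18, 11, 7 bp.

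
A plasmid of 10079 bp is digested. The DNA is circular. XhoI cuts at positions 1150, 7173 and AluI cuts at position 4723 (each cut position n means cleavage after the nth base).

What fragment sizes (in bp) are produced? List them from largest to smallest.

4056, 3573, 2450 bp

Combined cut positions (sorted): 1150, 4723, 7173.
Circular molecule, 3 cuts → 3 fragments:
  4723 − 1150 = 3573 bp
  7173 − 4723 = 2450 bp
  wrap: 10079 − 7173 + 1150 = 4056 bp
Sorted largest to smallest: 4056, 3573, 2450 bp.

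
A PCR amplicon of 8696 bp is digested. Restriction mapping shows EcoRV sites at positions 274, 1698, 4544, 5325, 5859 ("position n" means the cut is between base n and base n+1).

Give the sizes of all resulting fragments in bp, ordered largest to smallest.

2846, 2837, 1424, 781, 534, 274 bp

Linear molecule, 5 cuts → 6 fragments:
  274 − 0 = 274 bp
  1698 − 274 = 1424 bp
  4544 − 1698 = 2846 bp
  5325 − 4544 = 781 bp
  5859 − 5325 = 534 bp
  8696 − 5859 = 2837 bp
Sorted largest to smallest: 2846, 2837, 1424, 781, 534, 274 bp.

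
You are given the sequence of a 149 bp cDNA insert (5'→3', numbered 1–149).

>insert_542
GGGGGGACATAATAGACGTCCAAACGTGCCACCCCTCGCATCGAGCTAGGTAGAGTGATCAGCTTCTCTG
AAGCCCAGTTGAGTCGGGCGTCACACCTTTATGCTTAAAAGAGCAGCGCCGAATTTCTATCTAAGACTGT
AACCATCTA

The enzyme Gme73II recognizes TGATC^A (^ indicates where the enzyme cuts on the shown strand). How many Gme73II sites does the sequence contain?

1

TGATCA occurs starting at position 56.
Gme73II cuts at 1 site.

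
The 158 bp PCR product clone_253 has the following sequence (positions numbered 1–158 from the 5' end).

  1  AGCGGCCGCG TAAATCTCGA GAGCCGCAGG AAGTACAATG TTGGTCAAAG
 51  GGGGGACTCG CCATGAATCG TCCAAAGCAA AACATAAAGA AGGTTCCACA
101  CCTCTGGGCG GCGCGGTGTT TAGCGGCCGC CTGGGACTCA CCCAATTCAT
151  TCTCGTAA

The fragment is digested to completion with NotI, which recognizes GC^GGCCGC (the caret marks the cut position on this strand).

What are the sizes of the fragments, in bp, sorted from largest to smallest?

NotI sites (GCGGCCGC) start at positions 2, 123.
NotI cuts after base 2 of each site, so after positions 3, 124.
Linear molecule, 2 cuts → 3 fragments:
  1–3 → 3 bp
  4–124 → 121 bp
  125–158 → 34 bp
Sorted largest to smallest: 121, 34, 3 bp.

121, 34, 3 bp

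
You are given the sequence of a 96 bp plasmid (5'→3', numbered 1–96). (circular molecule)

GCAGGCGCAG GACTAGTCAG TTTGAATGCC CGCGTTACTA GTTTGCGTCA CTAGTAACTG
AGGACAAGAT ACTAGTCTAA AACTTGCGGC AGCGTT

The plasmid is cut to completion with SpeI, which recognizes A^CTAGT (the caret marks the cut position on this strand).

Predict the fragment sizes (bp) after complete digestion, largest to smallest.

SpeI sites (ACTAGT) start at positions 12, 37, 50, 71.
SpeI cuts after the first base of each site, so after positions 12, 37, 50, 71.
Circular molecule, 4 cuts → 4 fragments:
  13–37 → 25 bp
  38–50 → 13 bp
  51–71 → 21 bp
  72–96 then 1–12 → 25 + 12 = 37 bp
Sorted largest to smallest: 37, 25, 21, 13 bp.

37, 25, 21, 13 bp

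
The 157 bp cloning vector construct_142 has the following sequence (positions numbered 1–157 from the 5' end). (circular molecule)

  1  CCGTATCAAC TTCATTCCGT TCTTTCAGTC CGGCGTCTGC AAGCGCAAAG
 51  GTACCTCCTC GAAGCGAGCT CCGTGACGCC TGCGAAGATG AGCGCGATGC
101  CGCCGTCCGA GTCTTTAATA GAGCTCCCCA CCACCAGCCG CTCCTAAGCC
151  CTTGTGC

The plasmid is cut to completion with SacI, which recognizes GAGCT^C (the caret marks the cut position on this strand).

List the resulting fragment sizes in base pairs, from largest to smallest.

102, 55 bp

SacI sites (GAGCTC) start at positions 66, 121.
SacI cuts after base 5 of each site (before the last base), so after positions 70, 125.
Circular molecule, 2 cuts → 2 fragments:
  71–125 → 55 bp
  126–157 then 1–70 → 32 + 70 = 102 bp
Sorted largest to smallest: 102, 55 bp.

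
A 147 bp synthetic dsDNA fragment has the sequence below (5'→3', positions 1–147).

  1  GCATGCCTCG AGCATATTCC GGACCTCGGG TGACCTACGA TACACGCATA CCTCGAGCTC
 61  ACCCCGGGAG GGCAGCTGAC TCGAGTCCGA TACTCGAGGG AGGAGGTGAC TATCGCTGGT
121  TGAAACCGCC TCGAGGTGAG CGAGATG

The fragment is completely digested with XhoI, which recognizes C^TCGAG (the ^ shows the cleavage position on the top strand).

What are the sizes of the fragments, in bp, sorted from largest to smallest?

45, 37, 28, 17, 13, 7 bp

XhoI sites (CTCGAG) start at positions 7, 52, 80, 93, 130.
XhoI cuts after the first base of each site, so after positions 7, 52, 80, 93, 130.
Linear molecule, 5 cuts → 6 fragments:
  1–7 → 7 bp
  8–52 → 45 bp
  53–80 → 28 bp
  81–93 → 13 bp
  94–130 → 37 bp
  131–147 → 17 bp
Sorted largest to smallest: 45, 37, 28, 17, 13, 7 bp.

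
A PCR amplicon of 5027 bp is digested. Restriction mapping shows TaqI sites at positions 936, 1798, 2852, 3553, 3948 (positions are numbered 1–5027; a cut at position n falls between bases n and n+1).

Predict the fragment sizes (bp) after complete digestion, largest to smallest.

1079, 1054, 936, 862, 701, 395 bp

Linear molecule, 5 cuts → 6 fragments:
  936 − 0 = 936 bp
  1798 − 936 = 862 bp
  2852 − 1798 = 1054 bp
  3553 − 2852 = 701 bp
  3948 − 3553 = 395 bp
  5027 − 3948 = 1079 bp
Sorted largest to smallest: 1079, 1054, 936, 862, 701, 395 bp.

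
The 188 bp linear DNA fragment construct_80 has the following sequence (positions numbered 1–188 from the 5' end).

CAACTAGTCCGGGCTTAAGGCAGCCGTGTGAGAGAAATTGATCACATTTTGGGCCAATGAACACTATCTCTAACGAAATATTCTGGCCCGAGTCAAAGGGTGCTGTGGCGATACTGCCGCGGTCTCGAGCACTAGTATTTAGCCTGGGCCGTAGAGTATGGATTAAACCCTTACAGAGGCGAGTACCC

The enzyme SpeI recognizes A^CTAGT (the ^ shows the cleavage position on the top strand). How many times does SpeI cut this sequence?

ACTAGT occurs starting at positions 3, 131.
SpeI cuts at 2 sites.

2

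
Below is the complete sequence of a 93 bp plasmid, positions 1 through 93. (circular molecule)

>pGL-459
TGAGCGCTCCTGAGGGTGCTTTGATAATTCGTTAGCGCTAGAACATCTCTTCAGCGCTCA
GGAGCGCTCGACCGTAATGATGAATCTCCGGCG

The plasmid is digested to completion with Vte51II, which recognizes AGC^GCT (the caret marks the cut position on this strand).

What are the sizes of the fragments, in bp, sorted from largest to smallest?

33, 31, 19, 10 bp

Vte51II sites (AGCGCT) start at positions 3, 34, 53, 63.
Vte51II cuts after base 3 of each site, so after positions 5, 36, 55, 65.
Circular molecule, 4 cuts → 4 fragments:
  6–36 → 31 bp
  37–55 → 19 bp
  56–65 → 10 bp
  66–93 then 1–5 → 28 + 5 = 33 bp
Sorted largest to smallest: 33, 31, 19, 10 bp.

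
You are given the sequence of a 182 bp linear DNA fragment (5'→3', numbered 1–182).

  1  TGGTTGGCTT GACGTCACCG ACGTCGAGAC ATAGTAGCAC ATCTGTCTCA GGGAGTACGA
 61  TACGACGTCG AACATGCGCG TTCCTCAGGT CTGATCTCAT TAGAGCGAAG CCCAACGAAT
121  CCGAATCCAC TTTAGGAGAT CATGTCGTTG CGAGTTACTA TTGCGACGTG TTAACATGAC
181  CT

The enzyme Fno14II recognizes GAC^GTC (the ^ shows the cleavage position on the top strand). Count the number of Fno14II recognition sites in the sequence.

GACGTC occurs starting at positions 11, 20, 64.
Fno14II cuts at 3 sites.

3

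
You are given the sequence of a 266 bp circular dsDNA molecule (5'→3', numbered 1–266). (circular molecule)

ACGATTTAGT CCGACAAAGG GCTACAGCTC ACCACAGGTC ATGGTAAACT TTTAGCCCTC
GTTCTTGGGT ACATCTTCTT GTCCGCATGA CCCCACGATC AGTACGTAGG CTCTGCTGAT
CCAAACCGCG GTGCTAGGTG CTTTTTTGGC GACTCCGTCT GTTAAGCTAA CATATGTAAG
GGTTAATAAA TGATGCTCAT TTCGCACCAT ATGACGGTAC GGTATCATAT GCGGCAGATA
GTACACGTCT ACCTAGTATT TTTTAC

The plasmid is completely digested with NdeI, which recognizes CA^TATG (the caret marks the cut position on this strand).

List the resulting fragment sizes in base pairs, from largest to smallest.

211, 37, 18 bp

NdeI sites (CATATG) start at positions 171, 208, 226.
NdeI cuts after base 2 of each site, so after positions 172, 209, 227.
Circular molecule, 3 cuts → 3 fragments:
  173–209 → 37 bp
  210–227 → 18 bp
  228–266 then 1–172 → 39 + 172 = 211 bp
Sorted largest to smallest: 211, 37, 18 bp.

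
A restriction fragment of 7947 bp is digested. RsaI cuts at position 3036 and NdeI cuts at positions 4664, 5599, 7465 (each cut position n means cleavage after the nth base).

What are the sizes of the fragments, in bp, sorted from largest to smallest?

3036, 1866, 1628, 935, 482 bp

Combined cut positions (sorted): 3036, 4664, 5599, 7465.
Linear molecule, 4 cuts → 5 fragments:
  3036 − 0 = 3036 bp
  4664 − 3036 = 1628 bp
  5599 − 4664 = 935 bp
  7465 − 5599 = 1866 bp
  7947 − 7465 = 482 bp
Sorted largest to smallest: 3036, 1866, 1628, 935, 482 bp.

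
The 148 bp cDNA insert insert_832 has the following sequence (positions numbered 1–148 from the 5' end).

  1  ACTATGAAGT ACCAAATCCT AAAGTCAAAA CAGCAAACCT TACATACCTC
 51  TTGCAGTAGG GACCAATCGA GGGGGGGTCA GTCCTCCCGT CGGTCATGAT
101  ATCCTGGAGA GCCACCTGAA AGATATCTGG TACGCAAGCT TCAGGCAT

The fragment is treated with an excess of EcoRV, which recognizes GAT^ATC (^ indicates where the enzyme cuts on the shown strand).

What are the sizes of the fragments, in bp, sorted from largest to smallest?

EcoRV sites (GATATC) start at positions 98, 122.
EcoRV cuts after base 3 of each site, so after positions 100, 124.
Linear molecule, 2 cuts → 3 fragments:
  1–100 → 100 bp
  101–124 → 24 bp
  125–148 → 24 bp
Sorted largest to smallest: 100, 24, 24 bp.

100, 24, 24 bp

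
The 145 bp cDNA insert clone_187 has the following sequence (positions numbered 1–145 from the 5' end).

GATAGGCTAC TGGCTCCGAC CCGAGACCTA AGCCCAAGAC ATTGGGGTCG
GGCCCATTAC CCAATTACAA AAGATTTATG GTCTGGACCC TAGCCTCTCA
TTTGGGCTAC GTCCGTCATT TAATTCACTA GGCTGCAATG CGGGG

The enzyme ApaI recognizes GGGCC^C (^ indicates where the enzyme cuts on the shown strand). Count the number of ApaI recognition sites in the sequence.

GGGCCC occurs starting at position 50.
ApaI cuts at 1 site.

1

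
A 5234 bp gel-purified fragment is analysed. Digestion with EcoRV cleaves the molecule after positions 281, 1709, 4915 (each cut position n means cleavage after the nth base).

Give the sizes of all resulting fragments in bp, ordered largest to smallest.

Linear molecule, 3 cuts → 4 fragments:
  281 − 0 = 281 bp
  1709 − 281 = 1428 bp
  4915 − 1709 = 3206 bp
  5234 − 4915 = 319 bp
Sorted largest to smallest: 3206, 1428, 319, 281 bp.

3206, 1428, 319, 281 bp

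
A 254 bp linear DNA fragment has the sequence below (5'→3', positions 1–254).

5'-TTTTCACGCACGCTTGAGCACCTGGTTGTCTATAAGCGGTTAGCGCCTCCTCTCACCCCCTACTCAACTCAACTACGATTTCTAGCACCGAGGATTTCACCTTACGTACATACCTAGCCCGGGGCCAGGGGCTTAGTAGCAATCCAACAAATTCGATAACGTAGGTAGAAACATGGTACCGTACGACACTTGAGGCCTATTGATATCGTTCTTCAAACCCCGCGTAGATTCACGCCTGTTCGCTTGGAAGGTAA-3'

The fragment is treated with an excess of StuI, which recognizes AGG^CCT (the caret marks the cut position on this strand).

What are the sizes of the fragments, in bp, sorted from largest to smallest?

195, 59 bp

The StuI site (AGGCCT) starts at position 193.
StuI cuts after base 3 of each site, so after position 195.
Linear molecule, 1 cut → 2 fragments:
  1–195 → 195 bp
  196–254 → 59 bp
Sorted largest to smallest: 195, 59 bp.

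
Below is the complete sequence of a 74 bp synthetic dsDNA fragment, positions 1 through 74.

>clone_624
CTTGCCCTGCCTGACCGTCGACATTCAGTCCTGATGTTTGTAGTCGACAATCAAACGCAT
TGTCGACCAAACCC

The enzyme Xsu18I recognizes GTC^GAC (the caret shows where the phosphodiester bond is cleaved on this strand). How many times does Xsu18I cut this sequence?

GTCGAC occurs starting at positions 17, 43, 62.
Xsu18I cuts at 3 sites.

3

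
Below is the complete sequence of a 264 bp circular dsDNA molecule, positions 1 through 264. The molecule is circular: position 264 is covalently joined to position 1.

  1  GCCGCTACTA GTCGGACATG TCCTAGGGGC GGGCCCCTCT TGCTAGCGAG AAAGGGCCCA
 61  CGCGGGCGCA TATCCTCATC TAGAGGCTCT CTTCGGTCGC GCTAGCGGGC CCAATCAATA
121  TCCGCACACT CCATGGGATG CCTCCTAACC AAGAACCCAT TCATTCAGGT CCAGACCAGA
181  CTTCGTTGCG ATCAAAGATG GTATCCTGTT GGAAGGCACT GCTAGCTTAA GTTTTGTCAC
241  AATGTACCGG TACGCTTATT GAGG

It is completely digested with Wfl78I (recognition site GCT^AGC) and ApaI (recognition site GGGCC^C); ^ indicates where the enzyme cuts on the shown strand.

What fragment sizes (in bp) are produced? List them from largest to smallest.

112, 76, 45, 14, 9, 8 bp

Wfl78I sites (GCTAGC) start at positions 42, 101, 221.
Wfl78I cuts after base 3 of each site, so after positions 44, 103, 223.
ApaI sites (GGGCCC) start at positions 31, 54, 107.
ApaI cuts after base 5 of each site (before the last base), so after positions 35, 58, 111.
Combined cut positions: 35, 44, 58, 103, 111, 223.
Circular molecule, 6 cuts → 6 fragments:
  36–44 → 9 bp
  45–58 → 14 bp
  59–103 → 45 bp
  104–111 → 8 bp
  112–223 → 112 bp
  224–264 then 1–35 → 41 + 35 = 76 bp
Sorted largest to smallest: 112, 76, 45, 14, 9, 8 bp.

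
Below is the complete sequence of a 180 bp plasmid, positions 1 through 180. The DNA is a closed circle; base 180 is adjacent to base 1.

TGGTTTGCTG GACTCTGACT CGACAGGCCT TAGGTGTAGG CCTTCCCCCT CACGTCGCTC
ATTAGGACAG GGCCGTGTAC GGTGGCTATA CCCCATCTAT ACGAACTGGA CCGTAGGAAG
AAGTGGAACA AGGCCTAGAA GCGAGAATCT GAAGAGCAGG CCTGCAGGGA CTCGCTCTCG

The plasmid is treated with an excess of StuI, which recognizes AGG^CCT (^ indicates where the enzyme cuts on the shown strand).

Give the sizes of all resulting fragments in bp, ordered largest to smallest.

93, 47, 27, 13 bp

StuI sites (AGGCCT) start at positions 25, 38, 131, 158.
StuI cuts after base 3 of each site, so after positions 27, 40, 133, 160.
Circular molecule, 4 cuts → 4 fragments:
  28–40 → 13 bp
  41–133 → 93 bp
  134–160 → 27 bp
  161–180 then 1–27 → 20 + 27 = 47 bp
Sorted largest to smallest: 93, 47, 27, 13 bp.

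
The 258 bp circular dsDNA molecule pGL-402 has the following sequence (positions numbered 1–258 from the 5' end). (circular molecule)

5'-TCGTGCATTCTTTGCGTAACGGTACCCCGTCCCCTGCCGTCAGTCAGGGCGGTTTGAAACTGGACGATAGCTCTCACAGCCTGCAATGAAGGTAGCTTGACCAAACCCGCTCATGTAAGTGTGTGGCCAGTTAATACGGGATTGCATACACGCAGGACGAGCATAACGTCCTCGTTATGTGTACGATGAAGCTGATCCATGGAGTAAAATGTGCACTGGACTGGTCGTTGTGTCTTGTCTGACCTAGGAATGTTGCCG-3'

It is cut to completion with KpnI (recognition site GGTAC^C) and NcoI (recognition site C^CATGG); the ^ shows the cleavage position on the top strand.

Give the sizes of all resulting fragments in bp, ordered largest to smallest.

The KpnI site (GGTACC) starts at position 21.
KpnI cuts after base 5 of each site (before the last base), so after position 25.
The NcoI site (CCATGG) starts at position 197.
NcoI cuts after the first base of each site, so after position 197.
Combined cut positions: 25, 197.
Circular molecule, 2 cuts → 2 fragments:
  26–197 → 172 bp
  198–258 then 1–25 → 61 + 25 = 86 bp
Sorted largest to smallest: 172, 86 bp.

172, 86 bp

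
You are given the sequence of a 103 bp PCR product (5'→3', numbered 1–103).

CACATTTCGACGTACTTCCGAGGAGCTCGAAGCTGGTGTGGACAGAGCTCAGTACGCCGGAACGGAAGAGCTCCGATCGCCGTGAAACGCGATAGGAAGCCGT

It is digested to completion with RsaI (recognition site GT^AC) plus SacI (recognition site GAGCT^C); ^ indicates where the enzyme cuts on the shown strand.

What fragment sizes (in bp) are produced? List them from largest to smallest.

RsaI sites (GTAC) start at positions 12, 52.
RsaI cuts after base 2 of each site, so after positions 13, 53.
SacI sites (GAGCTC) start at positions 23, 45, 68.
SacI cuts after base 5 of each site (before the last base), so after positions 27, 49, 72.
Combined cut positions: 13, 27, 49, 53, 72.
Linear molecule, 5 cuts → 6 fragments:
  1–13 → 13 bp
  14–27 → 14 bp
  28–49 → 22 bp
  50–53 → 4 bp
  54–72 → 19 bp
  73–103 → 31 bp
Sorted largest to smallest: 31, 22, 19, 14, 13, 4 bp.

31, 22, 19, 14, 13, 4 bp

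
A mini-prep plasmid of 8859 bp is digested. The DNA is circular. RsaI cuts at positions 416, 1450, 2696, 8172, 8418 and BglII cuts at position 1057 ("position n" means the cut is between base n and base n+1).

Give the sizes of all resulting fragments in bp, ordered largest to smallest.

5476, 1246, 857, 641, 393, 246 bp

Combined cut positions (sorted): 416, 1057, 1450, 2696, 8172, 8418.
Circular molecule, 6 cuts → 6 fragments:
  1057 − 416 = 641 bp
  1450 − 1057 = 393 bp
  2696 − 1450 = 1246 bp
  8172 − 2696 = 5476 bp
  8418 − 8172 = 246 bp
  wrap: 8859 − 8418 + 416 = 857 bp
Sorted largest to smallest: 5476, 1246, 857, 641, 393, 246 bp.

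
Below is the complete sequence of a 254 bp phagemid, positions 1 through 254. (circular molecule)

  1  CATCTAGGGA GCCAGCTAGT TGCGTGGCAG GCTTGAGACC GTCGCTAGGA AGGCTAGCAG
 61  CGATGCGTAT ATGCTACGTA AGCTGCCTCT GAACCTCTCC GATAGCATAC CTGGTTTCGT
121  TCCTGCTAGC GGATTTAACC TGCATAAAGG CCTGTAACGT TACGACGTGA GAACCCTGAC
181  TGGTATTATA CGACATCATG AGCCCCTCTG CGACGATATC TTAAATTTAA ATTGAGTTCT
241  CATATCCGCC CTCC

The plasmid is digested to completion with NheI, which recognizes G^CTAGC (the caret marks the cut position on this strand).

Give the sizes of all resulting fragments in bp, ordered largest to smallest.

182, 72 bp

NheI sites (GCTAGC) start at positions 53, 125.
NheI cuts after the first base of each site, so after positions 53, 125.
Circular molecule, 2 cuts → 2 fragments:
  54–125 → 72 bp
  126–254 then 1–53 → 129 + 53 = 182 bp
Sorted largest to smallest: 182, 72 bp.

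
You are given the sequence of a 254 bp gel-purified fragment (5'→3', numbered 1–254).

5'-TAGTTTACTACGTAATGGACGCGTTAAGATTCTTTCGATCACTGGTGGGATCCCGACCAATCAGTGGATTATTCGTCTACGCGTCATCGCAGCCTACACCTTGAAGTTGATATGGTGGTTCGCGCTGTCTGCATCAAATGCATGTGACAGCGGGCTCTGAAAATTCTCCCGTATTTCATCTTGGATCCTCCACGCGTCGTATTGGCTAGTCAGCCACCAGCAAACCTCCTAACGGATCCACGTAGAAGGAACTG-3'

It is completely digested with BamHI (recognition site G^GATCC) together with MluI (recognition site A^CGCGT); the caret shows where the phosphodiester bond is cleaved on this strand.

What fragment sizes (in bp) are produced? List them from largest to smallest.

104, 42, 31, 29, 20, 19, 9 bp

BamHI sites (GGATCC) start at positions 48, 183, 234.
BamHI cuts after the first base of each site, so after positions 48, 183, 234.
MluI sites (ACGCGT) start at positions 19, 79, 192.
MluI cuts after the first base of each site, so after positions 19, 79, 192.
Combined cut positions: 19, 48, 79, 183, 192, 234.
Linear molecule, 6 cuts → 7 fragments:
  1–19 → 19 bp
  20–48 → 29 bp
  49–79 → 31 bp
  80–183 → 104 bp
  184–192 → 9 bp
  193–234 → 42 bp
  235–254 → 20 bp
Sorted largest to smallest: 104, 42, 31, 29, 20, 19, 9 bp.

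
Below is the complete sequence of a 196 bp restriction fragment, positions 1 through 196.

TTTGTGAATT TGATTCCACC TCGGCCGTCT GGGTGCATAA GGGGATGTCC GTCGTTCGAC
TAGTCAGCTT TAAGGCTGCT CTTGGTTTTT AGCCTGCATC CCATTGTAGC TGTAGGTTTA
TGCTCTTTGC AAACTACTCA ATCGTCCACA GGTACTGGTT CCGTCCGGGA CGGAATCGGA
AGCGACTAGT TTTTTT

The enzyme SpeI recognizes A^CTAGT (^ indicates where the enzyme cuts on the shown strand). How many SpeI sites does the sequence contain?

2

ACTAGT occurs starting at positions 59, 185.
SpeI cuts at 2 sites.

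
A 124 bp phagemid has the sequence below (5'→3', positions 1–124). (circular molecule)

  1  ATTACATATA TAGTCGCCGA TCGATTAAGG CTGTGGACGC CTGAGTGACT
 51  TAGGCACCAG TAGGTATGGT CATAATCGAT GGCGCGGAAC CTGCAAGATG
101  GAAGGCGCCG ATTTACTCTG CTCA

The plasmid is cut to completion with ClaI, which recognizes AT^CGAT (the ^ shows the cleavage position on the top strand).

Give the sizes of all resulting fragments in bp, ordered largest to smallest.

69, 55 bp

ClaI sites (ATCGAT) start at positions 20, 75.
ClaI cuts after base 2 of each site, so after positions 21, 76.
Circular molecule, 2 cuts → 2 fragments:
  22–76 → 55 bp
  77–124 then 1–21 → 48 + 21 = 69 bp
Sorted largest to smallest: 69, 55 bp.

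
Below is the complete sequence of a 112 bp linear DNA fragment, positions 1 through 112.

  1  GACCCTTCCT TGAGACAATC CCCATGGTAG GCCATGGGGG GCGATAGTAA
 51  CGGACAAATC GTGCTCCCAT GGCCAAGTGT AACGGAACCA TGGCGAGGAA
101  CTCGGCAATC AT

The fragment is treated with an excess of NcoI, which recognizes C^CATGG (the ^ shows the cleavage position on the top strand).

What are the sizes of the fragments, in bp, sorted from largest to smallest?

35, 24, 22, 21, 10 bp

NcoI sites (CCATGG) start at positions 22, 32, 67, 88.
NcoI cuts after the first base of each site, so after positions 22, 32, 67, 88.
Linear molecule, 4 cuts → 5 fragments:
  1–22 → 22 bp
  23–32 → 10 bp
  33–67 → 35 bp
  68–88 → 21 bp
  89–112 → 24 bp
Sorted largest to smallest: 35, 24, 22, 21, 10 bp.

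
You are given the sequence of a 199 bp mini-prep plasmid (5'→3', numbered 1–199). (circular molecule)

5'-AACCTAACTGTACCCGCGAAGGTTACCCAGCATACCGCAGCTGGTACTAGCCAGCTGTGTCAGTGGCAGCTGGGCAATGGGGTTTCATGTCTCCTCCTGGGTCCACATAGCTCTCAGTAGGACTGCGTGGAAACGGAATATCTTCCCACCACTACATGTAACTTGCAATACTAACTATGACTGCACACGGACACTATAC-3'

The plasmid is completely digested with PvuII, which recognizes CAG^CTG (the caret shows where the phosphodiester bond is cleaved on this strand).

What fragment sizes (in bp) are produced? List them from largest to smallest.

170, 15, 14 bp

PvuII sites (CAGCTG) start at positions 38, 52, 67.
PvuII cuts after base 3 of each site, so after positions 40, 54, 69.
Circular molecule, 3 cuts → 3 fragments:
  41–54 → 14 bp
  55–69 → 15 bp
  70–199 then 1–40 → 130 + 40 = 170 bp
Sorted largest to smallest: 170, 15, 14 bp.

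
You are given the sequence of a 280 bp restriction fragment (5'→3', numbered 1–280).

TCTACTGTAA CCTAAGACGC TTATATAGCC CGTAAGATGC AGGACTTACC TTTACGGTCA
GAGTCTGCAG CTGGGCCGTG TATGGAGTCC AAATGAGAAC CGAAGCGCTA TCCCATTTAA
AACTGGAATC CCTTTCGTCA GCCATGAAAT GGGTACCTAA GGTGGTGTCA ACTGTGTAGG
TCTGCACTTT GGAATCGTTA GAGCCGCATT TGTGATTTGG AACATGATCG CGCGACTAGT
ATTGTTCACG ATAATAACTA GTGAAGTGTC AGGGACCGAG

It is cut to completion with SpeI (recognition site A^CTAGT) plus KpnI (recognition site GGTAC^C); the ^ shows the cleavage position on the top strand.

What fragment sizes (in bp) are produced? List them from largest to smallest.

156, 79, 23, 22 bp

SpeI sites (ACTAGT) start at positions 235, 257.
SpeI cuts after the first base of each site, so after positions 235, 257.
The KpnI site (GGTACC) starts at position 152.
KpnI cuts after base 5 of each site (before the last base), so after position 156.
Combined cut positions: 156, 235, 257.
Linear molecule, 3 cuts → 4 fragments:
  1–156 → 156 bp
  157–235 → 79 bp
  236–257 → 22 bp
  258–280 → 23 bp
Sorted largest to smallest: 156, 79, 23, 22 bp.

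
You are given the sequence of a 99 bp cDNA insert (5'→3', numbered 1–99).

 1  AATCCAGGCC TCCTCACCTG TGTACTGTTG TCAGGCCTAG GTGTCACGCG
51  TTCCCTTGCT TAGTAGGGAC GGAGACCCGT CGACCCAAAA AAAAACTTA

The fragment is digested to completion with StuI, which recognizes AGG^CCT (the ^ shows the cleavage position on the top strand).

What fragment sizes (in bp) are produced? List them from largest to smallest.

64, 27, 8 bp

StuI sites (AGGCCT) start at positions 6, 33.
StuI cuts after base 3 of each site, so after positions 8, 35.
Linear molecule, 2 cuts → 3 fragments:
  1–8 → 8 bp
  9–35 → 27 bp
  36–99 → 64 bp
Sorted largest to smallest: 64, 27, 8 bp.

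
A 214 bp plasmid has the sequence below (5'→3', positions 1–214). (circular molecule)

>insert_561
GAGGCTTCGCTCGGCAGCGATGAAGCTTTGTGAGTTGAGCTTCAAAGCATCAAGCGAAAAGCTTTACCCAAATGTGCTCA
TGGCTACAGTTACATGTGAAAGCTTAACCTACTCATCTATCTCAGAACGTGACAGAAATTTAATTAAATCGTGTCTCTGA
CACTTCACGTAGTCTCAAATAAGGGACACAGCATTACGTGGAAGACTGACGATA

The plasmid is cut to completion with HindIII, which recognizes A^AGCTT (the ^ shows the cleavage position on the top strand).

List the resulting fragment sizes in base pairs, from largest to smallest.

HindIII sites (AAGCTT) start at positions 23, 59, 100.
HindIII cuts after the first base of each site, so after positions 23, 59, 100.
Circular molecule, 3 cuts → 3 fragments:
  24–59 → 36 bp
  60–100 → 41 bp
  101–214 then 1–23 → 114 + 23 = 137 bp
Sorted largest to smallest: 137, 41, 36 bp.

137, 41, 36 bp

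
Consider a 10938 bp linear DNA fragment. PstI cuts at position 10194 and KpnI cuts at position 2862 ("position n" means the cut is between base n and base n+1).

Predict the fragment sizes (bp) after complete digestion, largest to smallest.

Combined cut positions (sorted): 2862, 10194.
Linear molecule, 2 cuts → 3 fragments:
  2862 − 0 = 2862 bp
  10194 − 2862 = 7332 bp
  10938 − 10194 = 744 bp
Sorted largest to smallest: 7332, 2862, 744 bp.

7332, 2862, 744 bp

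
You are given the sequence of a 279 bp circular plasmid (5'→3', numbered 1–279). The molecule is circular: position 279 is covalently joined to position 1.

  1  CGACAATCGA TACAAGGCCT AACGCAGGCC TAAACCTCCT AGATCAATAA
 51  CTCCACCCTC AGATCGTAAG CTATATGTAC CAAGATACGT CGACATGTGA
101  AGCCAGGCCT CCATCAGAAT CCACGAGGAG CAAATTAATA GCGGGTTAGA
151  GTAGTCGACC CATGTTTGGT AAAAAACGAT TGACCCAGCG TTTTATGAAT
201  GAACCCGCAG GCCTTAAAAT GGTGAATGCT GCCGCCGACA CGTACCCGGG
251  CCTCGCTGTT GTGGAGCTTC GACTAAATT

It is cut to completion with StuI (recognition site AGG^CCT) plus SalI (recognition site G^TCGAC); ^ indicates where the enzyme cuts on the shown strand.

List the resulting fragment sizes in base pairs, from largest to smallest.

StuI sites (AGGCCT) start at positions 15, 26, 105, 209.
StuI cuts after base 3 of each site, so after positions 17, 28, 107, 211.
SalI sites (GTCGAC) start at positions 89, 154.
SalI cuts after the first base of each site, so after positions 89, 154.
Combined cut positions: 17, 28, 89, 107, 154, 211.
Circular molecule, 6 cuts → 6 fragments:
  18–28 → 11 bp
  29–89 → 61 bp
  90–107 → 18 bp
  108–154 → 47 bp
  155–211 → 57 bp
  212–279 then 1–17 → 68 + 17 = 85 bp
Sorted largest to smallest: 85, 61, 57, 47, 18, 11 bp.

85, 61, 57, 47, 18, 11 bp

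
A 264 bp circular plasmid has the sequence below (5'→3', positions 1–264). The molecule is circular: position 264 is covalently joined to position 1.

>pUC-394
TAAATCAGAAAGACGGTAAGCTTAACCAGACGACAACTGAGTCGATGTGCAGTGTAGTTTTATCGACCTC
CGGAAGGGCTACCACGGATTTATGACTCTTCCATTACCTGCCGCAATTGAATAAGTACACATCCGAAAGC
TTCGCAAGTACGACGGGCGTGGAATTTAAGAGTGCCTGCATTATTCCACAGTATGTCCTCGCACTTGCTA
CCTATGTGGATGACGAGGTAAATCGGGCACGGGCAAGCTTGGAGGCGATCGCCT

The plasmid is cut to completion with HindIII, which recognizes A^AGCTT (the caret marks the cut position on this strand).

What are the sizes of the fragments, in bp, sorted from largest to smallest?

HindIII sites (AAGCTT) start at positions 18, 137, 245.
HindIII cuts after the first base of each site, so after positions 18, 137, 245.
Circular molecule, 3 cuts → 3 fragments:
  19–137 → 119 bp
  138–245 → 108 bp
  246–264 then 1–18 → 19 + 18 = 37 bp
Sorted largest to smallest: 119, 108, 37 bp.

119, 108, 37 bp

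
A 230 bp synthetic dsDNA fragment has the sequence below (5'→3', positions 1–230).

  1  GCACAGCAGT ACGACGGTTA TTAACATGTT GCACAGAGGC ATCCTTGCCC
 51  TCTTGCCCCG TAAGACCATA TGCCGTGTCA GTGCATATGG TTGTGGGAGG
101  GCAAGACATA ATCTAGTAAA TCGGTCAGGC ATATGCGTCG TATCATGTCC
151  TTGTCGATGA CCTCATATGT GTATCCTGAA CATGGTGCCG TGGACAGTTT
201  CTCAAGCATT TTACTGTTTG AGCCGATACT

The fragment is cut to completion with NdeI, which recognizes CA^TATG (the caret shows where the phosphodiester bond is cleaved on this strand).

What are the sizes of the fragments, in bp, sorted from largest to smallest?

NdeI sites (CATATG) start at positions 67, 84, 130, 164.
NdeI cuts after base 2 of each site, so after positions 68, 85, 131, 165.
Linear molecule, 4 cuts → 5 fragments:
  1–68 → 68 bp
  69–85 → 17 bp
  86–131 → 46 bp
  132–165 → 34 bp
  166–230 → 65 bp
Sorted largest to smallest: 68, 65, 46, 34, 17 bp.

68, 65, 46, 34, 17 bp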